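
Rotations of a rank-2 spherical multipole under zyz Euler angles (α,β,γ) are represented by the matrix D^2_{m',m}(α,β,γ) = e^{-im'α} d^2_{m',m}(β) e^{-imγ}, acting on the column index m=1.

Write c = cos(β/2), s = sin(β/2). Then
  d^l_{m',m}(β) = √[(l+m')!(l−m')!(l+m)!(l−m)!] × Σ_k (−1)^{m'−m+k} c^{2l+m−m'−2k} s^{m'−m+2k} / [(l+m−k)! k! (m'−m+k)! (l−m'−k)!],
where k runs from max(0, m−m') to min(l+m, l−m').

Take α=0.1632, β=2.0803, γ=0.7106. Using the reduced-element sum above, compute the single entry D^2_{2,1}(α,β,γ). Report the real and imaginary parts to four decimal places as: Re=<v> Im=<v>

Split into d^2_{2,1}(β=2.0803) × two z-phases.
Half-angle: c=0.506091, s=0.862480. N=√(24·1·6·1)=12.000000
The bounds max(0,m−m')=0 and min(l+m,l−m')=0 give 1 term
  k=0: (−1)^1·12.0000/(6)·0.5061^3·0.8625^1 = -0.223596
d^2_{2,1}(2.0803) = -0.223596
Phases: e^{-i·(2)·0.1632}=+0.947203-0.320635i, e^{-i·(1)·0.7106}=+0.757971-0.652289i ⇒ D=-0.113767+0.192490i

Re=-0.1138 Im=0.1925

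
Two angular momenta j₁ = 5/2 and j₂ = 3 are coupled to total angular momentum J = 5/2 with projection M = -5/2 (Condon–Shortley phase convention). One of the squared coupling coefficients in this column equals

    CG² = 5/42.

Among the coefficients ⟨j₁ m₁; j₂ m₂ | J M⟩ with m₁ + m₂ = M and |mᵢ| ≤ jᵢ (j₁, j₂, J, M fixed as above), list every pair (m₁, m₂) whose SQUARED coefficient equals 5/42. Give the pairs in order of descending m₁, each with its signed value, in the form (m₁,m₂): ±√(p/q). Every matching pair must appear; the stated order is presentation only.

Admissible pairs with m₁+m₂ = M = -5/2: (-5/2,0), (-3/2,-1), (-1/2,-2), (1/2,-3)
  (m₁,m₂)=(1/2,-3): CG² = 5/21, CG = +√(5/21)
  (m₁,m₂)=(-1/2,-2): CG² = 5/14, CG = −√(5/14)
  (m₁,m₂)=(-3/2,-1): CG² = 2/7, CG = +√(2/7)
  (m₁,m₂)=(-5/2,0): CG² = 5/42, CG = −√(5/42)   ← matches the target
Pairs with CG² = 5/42: (-5/2,0): −√(5/42)

(-5/2,0): −√(5/42)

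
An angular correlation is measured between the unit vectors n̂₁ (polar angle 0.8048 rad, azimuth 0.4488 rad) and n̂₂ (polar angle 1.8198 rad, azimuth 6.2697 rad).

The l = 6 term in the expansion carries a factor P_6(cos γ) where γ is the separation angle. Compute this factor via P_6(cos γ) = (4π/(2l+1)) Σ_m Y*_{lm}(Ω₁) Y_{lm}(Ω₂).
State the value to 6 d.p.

Term-by-term m-sum for l=6 (normalisation 4π/13 = 0.966644):
  m=-6: Y*=(-0.060986, 0.029369)  Y=(0.398996, 0.032354)  product (-0.025283, 0.009745)
  m=-5: Y*=(-0.140633, 0.176346)  Y=(-0.351810, -0.023757)  product (0.053666, -0.058699)
  m=-4: Y*=(-0.091811, 0.402244)  Y=(-0.104333, -0.005633)  product (0.011845, -0.041450)
  m=-3: Y*=(0.086009, 0.376837)  Y=(0.340485, 0.013782)  product (0.024091, 0.129493)
  m=-2: Y*=(-0.003010, -0.003774)  Y=(0.008728, 0.000235)  product (-0.000025, -0.000034)
  m=-1: Y*=(-0.333024, -0.160376)  Y=(-0.324651, -0.004378)  product (0.107415, 0.053525)
  m=+0: Y*=(-0.105016, -0.000000)  Y=(0.016958, 0.000000)  product (-0.001781, -0.000000)
  m=+1: Y*=(0.333024, -0.160376)  Y=(0.324651, -0.004378)  product (0.107415, -0.053525)
  m=+2: Y*=(-0.003010, 0.003774)  Y=(0.008728, -0.000235)  product (-0.000025, 0.000034)
  m=+3: Y*=(-0.086009, 0.376837)  Y=(-0.340485, 0.013782)  product (0.024091, -0.129493)
  m=+4: Y*=(-0.091811, -0.402244)  Y=(-0.104333, 0.005633)  product (0.011845, 0.041450)
  m=+5: Y*=(0.140633, 0.176346)  Y=(0.351810, -0.023757)  product (0.053666, 0.058699)
  m=+6: Y*=(-0.060986, -0.029369)  Y=(0.398996, -0.032354)  product (-0.025283, -0.009745)
Accumulated sum (0.341634, 0.000000); after 4π/(2l+1) scaling, (0.330238, 0.000000) ⇒ P_6 = 0.330238

0.330238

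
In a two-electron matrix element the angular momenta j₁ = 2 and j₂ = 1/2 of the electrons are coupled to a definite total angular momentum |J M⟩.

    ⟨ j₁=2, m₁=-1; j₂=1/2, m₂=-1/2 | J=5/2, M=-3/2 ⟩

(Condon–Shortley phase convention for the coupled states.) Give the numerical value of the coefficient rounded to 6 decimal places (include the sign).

+√(4/5) ≈ +0.894427

j₁+j₂−J=0  J+j₁−j₂=4  J−j₁+j₂=1  j₁+j₂+J+1=6
(j₁±m₁, j₂±m₂, J±M) = (1,3,0,1,1,4)
P² = 144/5
sum k=0..0:
  [0] +1/6 = 1/6
S = 1/6
C² = P²·S² = 4/5 ; C = +0.894427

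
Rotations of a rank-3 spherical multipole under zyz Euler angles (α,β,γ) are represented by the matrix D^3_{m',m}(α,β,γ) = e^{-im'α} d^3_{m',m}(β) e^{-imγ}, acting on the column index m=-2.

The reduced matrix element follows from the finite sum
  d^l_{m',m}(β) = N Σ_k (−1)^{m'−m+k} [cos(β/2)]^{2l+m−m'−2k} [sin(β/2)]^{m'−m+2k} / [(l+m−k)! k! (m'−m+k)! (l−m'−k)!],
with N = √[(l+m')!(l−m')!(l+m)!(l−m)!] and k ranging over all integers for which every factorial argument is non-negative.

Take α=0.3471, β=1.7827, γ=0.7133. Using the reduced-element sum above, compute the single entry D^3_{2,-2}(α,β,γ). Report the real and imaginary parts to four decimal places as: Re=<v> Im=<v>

Re=0.3728 Im=0.3352

First d^3_{2,-2}(β=1.7827), then the phase factors e^{-i(2)α} and e^{-i(-2)γ}:
c=cos(1.782700/2)=0.628362, s=sin(1.782700/2)=0.777921; N=√[120·1·1·120]=120.000000
k: max(0,(-2)−(2))=0 … min(3+(-2),3−(2))=1
  k=0: (−1)^4·120.0000/(24)·0.6284^2·0.7779^4 = +0.722989
  k=1: (−1)^5·120.0000/(120)·0.6284^0·0.7779^6 = -0.221622
d^3_{2,-2}(1.7827) = +0.722989 -0.221622 = +0.501368
D = (+0.768566-0.639771i)·(+0.501368)·(+0.143697+0.989622i) = +0.372803+0.335243i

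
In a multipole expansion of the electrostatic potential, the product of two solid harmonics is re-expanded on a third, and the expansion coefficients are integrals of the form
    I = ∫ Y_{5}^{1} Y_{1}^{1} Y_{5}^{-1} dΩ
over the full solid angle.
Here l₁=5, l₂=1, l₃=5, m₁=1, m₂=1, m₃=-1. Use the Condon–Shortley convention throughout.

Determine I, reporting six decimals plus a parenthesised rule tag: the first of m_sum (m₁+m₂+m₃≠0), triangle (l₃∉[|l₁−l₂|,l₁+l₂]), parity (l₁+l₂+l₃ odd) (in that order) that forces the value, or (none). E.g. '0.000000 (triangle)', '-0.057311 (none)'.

0.000000 (m_sum)

1 + 1 − 1 = 1 ≠ 0: azimuthal integral kills it; I = 0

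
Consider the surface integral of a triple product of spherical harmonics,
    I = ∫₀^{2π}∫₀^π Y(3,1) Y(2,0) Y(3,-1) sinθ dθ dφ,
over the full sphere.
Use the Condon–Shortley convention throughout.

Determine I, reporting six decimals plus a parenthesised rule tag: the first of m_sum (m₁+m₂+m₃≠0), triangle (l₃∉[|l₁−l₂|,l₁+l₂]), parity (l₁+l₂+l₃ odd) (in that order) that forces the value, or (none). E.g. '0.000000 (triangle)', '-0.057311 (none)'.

Rules hold: Σm=0, L=8 even, 1≤3≤5.
N = 7·5·7 = 245
Δ = 2!·4!·2!/9! = 1/3780
Racah Σ t=0..2: t=0:+1/24 t=1:−1/4 t=2:+1/24 = -1/6
⇒ 3j(3 2 3; 0 0 0)² = 4/105, sgn +1
Racah Σ t=0..2: t=0:+1/16 t=1:−1/6 t=2:+1/96 = -3/32
⇒ 3j(3 2 3; 1 0 -1)² = 3/140, sgn -1
4πI² = N·(3j₀)²·(3jₘ)² = 1/5
I = -1·√(0.2/4π) = -0.12615663
No selection rule forces the value: the integral is nonzero (none).

-0.126157 (none)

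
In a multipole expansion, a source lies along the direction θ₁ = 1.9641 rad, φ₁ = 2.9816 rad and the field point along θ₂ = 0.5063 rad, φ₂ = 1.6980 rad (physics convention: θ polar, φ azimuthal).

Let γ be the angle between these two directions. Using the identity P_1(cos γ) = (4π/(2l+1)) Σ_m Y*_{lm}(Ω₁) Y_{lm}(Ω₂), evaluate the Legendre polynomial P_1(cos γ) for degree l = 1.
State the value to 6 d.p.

-0.208283

Addition theorem: P_1(cos γ) = (4π/3) Σ_m Y*_{lm}(Ω₁) Y_{lm}(Ω₂), m = −1…1:
  [-1]  conj(Y_{1,-1})(Ω₁) = (-0.315039, 0.050839) ; Y_{1,-1}(Ω₂) = (-0.021255, -0.166192) ; Δ = (0.015145, 0.051276)
  [+0]  conj(Y_{1,0})(Ω₁) = (-0.187253, -0.000000) ; Y_{1,0}(Ω₂) = (0.427305, 0.000000) ; Δ = (-0.080014, -0.000000)
  [+1]  conj(Y_{1,1})(Ω₁) = (0.315039, 0.050839) ; Y_{1,1}(Ω₂) = (0.021255, -0.166192) ; Δ = (0.015145, -0.051276)
Σ over m = (-0.049724, 0.000000); ×(4π/3) → (-0.208283, 0.000000). Real part: -0.208283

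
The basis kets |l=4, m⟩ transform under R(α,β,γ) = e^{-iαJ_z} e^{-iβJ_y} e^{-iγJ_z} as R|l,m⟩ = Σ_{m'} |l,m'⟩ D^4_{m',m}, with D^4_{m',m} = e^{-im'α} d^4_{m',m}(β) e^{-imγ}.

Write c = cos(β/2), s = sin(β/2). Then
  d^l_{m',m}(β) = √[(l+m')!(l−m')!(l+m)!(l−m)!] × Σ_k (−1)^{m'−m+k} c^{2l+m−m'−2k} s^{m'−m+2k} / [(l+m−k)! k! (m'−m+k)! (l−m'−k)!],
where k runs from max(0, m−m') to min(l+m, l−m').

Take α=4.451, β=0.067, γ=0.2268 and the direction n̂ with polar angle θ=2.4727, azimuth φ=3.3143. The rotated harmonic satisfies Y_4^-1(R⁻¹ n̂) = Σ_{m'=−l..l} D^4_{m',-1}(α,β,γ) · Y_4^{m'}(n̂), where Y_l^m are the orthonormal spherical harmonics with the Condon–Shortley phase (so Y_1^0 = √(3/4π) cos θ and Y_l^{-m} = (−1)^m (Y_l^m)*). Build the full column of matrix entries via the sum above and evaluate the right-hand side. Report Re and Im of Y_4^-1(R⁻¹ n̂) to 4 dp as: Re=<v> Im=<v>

Re=-0.0710 Im=-0.2462

Need the full column D^4_{m',-1} for m'=−4..4 at α=4.4510, β=0.0670, γ=0.2268.
cos(β/2)=0.999439, sin(β/2)=0.033494
d^4_{-4,-1}: single k=3 term ⇒ +0.000280;  D = +0.000192-0.000205i
d^4_{-3,-1}: k∈[2..3] ⇒ +0.008874 -0.000017 = +0.008858;  D = +0.004685+0.007517i
d^4_{-2,-1}: k∈[1..3] ⇒ +0.141545 -0.000795 +0.000001 = +0.140750;  D = -0.134630+0.041053i
d^4_{-1,-1}: k∈[0..3] ⇒ +0.995520 -0.016771 +0.000038 -0.000000 = +0.978787;  D = -0.033848-0.978202i
d^4_{0,-1}: k∈[0..3] ⇒ -0.149201 +0.001005 -0.000001 +0.000000 = -0.148197;  D = -0.144402-0.033324i
d^4_{1,-1}: k∈[0..3] ⇒ +0.011181 -0.000038 +0.000000 -0.000000 = +0.011143;  D = -0.005226+0.009841i
d^4_{2,-1}: k∈[0..2] ⇒ -0.000530 +0.000001 -0.000000 = -0.000529;  D = +0.000387+0.000360i
d^4_{3,-1}: k∈[0..1] ⇒ +0.000017 -0.000000 = +0.000017;  D = +0.000014-0.000009i
d^4_{4,-1}: single k=0 term ⇒ -0.000000;  D = -0.000000-0.000000i
Y_4^{m'}(θ=2.4727,φ=3.3143) and Σ D·Y over m':
  (+0.0002-0.0002i)·(+0.0504-0.0417i)  (+0.0047+0.0075i)·(+0.2034-0.1160i)  (-0.1346+0.0411i)·(+0.4004-0.1441i)  (-0.0338-0.9782i)·(+0.2966-0.0517i)  (-0.1444-0.0333i)·(-0.2334+0.0000i)  (-0.0052+0.0098i)·(-0.2966-0.0517i)  (+0.0004+0.0004i)·(+0.4004+0.1441i)  (+0.0000-0.0000i)·(-0.2034-0.1160i)  (-0.0000-0.0000i)·(+0.0504+0.0417i)
Y_4^-1(R⁻¹ n̂) = -0.070961-0.246249i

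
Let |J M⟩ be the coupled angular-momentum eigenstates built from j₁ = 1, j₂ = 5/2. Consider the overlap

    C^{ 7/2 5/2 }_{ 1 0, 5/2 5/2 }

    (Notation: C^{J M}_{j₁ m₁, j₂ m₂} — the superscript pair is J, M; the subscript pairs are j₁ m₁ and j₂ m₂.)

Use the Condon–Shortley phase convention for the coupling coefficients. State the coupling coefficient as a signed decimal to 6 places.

+0.534522

√[8·0!2!5!/8! · 1!1!5!0!6!1!] = √(28800/7)
  +(−1)^0/∏(0,0,1,5,1,0)! = 1/120  (running 1/120)
⟨..|..⟩ = √(28800/7)·(1/120) = +0.534522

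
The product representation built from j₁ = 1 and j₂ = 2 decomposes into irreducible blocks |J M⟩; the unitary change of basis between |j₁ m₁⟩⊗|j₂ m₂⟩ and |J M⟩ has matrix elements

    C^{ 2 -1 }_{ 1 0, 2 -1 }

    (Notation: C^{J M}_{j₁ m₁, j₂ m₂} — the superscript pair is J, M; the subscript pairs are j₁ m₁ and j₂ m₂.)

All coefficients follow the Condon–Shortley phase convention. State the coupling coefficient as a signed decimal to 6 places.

j₁+j₂−J=1  J+j₁−j₂=1  J−j₁+j₂=3  j₁+j₂+J+1=6
(j₁±m₁, j₂±m₂, J±M) = (1,1,1,3,1,3)
P² = 3/2
sum k=0..1:
  [0] +1/2 = 1/2
  [1] −1/6 = -1/6
S = 1/3
C² = P²·S² = 1/6 ; C = +0.408248

+0.408248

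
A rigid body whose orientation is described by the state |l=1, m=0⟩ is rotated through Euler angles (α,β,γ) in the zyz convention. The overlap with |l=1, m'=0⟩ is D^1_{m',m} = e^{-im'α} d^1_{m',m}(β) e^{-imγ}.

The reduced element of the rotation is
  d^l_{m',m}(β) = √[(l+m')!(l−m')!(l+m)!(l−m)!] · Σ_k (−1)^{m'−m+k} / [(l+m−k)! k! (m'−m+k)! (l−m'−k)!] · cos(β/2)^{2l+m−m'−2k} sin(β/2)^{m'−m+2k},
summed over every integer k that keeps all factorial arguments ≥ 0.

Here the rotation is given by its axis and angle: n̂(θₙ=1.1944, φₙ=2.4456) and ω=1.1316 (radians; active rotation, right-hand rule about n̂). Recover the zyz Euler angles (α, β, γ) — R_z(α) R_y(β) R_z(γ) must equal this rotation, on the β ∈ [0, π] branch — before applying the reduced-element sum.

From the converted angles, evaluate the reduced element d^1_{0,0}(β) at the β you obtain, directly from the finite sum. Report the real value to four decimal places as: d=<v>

d=0.5029

Axis–angle → zyz. n̂ = (sinθₙcosφₙ, sinθₙsinφₙ, cosθₙ) = (-0.713695, +0.596264, +0.367571), ω = 1.1316.
R = I cosω + sinω [n̂]ₓ + (1−cosω) n̂n̂ᵀ gives
  R = [+0.717986, -0.577288, +0.388889; +0.088085, +0.629567, +0.771937; -0.690461, -0.519985, +0.502871]
β = atan2(√(R₁₃²+R₂₃²), R₃₃) = 1.043879; α = atan2(R₂₃, R₁₃) mod 2π = 1.104127; γ = atan2(R₃₂, −R₃₁) mod 2π = 5.637705
d^1_{0,0}(β=1.0439) via the finite sum:
c=cos(1.043879/2)=0.866854, s=sin(1.043879/2)=0.498562; N=√[1·1·1·1]=1.000000
The bounds max(0,m−m')=0 and min(l+m,l−m')=1 give 2 terms
  k=0: (−1)^0·1.0000/(1)·0.8669^2·0.4986^0 = +0.751436
  k=1: (−1)^1·1.0000/(1)·0.8669^0·0.4986^2 = -0.248564
d^1_{0,0}(1.0439) = +0.751436 -0.248564 = +0.502871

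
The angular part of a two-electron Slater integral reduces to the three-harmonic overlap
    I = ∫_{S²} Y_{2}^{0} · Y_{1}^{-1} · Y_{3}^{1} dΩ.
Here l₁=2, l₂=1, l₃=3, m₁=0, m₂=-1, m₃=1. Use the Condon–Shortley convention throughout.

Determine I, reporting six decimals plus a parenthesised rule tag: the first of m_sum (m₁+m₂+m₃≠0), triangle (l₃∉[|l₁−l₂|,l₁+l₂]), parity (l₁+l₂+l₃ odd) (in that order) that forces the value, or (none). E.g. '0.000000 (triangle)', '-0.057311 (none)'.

-0.202301 (none)

Checks pass: Σm=0; 6 even; l₃=3∈[1,3].
(2·2+1)(2·1+1)(2·3+1) = 105
Δ: 0! 4! 2! / 7! → 1/105
sum: t=0:+1/4 = 1/4
3j²(2 1 3; 0 0 0) = Δ·Π!·Σ² = 3/35  (sign -1)
sum: t=0:+1/8 = 1/8
3j²(2 1 3; 0 -1 1) = Δ·Π!·Σ² = 2/35  (sign +1)
combine: 4πI² = 105·3/35·2/35 = 18/35
take √, sign -1: I = -0.20230066
No selection rule forces the value: the integral is nonzero (none).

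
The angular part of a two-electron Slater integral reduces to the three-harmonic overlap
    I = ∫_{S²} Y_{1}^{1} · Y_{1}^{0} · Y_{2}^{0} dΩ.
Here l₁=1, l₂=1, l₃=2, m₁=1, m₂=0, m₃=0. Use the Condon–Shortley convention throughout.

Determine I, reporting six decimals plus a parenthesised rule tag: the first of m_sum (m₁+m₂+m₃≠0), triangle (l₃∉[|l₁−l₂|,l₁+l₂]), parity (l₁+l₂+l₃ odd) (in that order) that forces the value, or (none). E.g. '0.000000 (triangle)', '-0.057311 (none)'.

0.000000 (m_sum)

Σmᵢ = 1 ≠ 0, so the φ-integral vanishes; I = 0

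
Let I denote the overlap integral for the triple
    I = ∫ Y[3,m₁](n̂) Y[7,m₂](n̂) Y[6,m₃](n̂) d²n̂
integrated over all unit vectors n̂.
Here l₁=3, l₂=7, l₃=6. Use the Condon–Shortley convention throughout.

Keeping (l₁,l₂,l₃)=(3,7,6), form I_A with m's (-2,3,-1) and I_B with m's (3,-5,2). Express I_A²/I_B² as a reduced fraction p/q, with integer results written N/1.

5/297

l's match ⇒ only the (l;m) 3-j factors differ between A and B.
A: triangle coeff Δ(3,7,6) = 1/2042040; Σ_t [3,4]: t=3:−1/362880 t=4:+1/414720 = -1/2903040; (3j)²=25/68068 [(3 7 6; -2 3 -1)], sign=+1
B: triangle coeff Δ(3,7,6) = 1/2042040; Σ_t [0,0]: t=0:+1/3870720 = 1/3870720; (3j)²=135/6188 [(3 7 6; 3 -5 2)], sign=+1
I_A²/I_B² = (25/68068)/(135/6188) = 5/297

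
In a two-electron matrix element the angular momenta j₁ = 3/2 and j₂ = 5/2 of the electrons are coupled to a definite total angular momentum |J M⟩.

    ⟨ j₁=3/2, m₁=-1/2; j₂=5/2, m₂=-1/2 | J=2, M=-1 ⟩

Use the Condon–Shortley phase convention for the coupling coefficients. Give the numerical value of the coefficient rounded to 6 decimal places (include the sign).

triangle: 2!*1!*3!/7! = 12/5040
(j±m)!: 1!*2!*2!*3!*1!*3! = 144
prefactor² = (2J+1)*Δ*N² = 12/7
  k=1: −1/(1!*1!*1!*1!*0!*2!) = -1/2
  k=2: +1/(2!*0!*0!*0!*1!*3!) = 1/12
Σ = -5/12  ⇒  CG² = 12/7*(-5/12)² = 25/84
CG = −√(25/84) = -0.545545

−√(25/84) ≈ -0.545545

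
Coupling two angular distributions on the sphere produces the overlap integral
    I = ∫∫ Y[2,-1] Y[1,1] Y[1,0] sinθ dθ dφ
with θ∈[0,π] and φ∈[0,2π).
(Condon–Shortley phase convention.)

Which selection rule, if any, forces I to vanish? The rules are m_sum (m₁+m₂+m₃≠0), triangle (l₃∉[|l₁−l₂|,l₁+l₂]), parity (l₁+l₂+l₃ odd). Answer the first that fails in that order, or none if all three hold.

Σmᵢ = 0  ✓
l₃∈[|l₁−l₂|,l₁+l₂]=[1,3], have l₃=1  ✓
Σlᵢ = 4 ⇒ even  ✓

none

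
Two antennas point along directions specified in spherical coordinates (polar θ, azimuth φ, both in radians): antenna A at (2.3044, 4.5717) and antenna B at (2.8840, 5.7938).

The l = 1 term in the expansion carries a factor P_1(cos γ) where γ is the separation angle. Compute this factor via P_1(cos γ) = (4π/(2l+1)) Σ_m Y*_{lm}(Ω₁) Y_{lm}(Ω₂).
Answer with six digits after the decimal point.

0.712112

Term-by-term m-sum for l=1 (normalisation 4π/3 = 4.188790):
  m=-1: Y*=-0.035985-0.254086i  Y=+0.077685+0.041375i  product +0.007717-0.021227i
  m=+0: Y*=-0.327144-0.000000i  Y=-0.472482+0.000000i  product +0.154570+0.000000i
  m=+1: Y*=+0.035985-0.254086i  Y=-0.077685+0.041375i  product +0.007717+0.021227i
Accumulated sum +0.170004+0.000000i; after 4π/(2l+1) scaling, +0.712112+0.000000i ⇒ P_1 = 0.712112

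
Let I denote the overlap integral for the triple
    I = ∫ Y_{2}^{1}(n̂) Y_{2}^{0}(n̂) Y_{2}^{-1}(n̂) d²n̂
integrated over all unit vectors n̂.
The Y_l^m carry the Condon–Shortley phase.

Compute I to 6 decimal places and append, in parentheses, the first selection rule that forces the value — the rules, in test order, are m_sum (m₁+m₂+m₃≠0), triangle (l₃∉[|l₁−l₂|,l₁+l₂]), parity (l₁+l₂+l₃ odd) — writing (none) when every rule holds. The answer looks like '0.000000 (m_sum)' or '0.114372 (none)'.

-0.090112 (none)

Checks pass: Σm=0; 6 even; l₃=2∈[0,4].
(2·2+1)(2·2+1)(2·2+1) = 125
Δ: 2! 2! 2! / 7! → 1/630
sum: t=0:+1/8 t=1:−1/1 t=2:+1/8 = -3/4
3j²(2 2 2; 0 0 0) = Δ·Π!·Σ² = 2/35  (sign -1)
sum: t=0:+1/4 t=1:−1/2 = -1/4
3j²(2 2 2; 1 0 -1) = Δ·Π!·Σ² = 1/70  (sign +1)
combine: 4πI² = 125·2/35·1/70 = 5/49
take √, sign -1: I = -0.09011188
No selection rule forces the value: the integral is nonzero (none).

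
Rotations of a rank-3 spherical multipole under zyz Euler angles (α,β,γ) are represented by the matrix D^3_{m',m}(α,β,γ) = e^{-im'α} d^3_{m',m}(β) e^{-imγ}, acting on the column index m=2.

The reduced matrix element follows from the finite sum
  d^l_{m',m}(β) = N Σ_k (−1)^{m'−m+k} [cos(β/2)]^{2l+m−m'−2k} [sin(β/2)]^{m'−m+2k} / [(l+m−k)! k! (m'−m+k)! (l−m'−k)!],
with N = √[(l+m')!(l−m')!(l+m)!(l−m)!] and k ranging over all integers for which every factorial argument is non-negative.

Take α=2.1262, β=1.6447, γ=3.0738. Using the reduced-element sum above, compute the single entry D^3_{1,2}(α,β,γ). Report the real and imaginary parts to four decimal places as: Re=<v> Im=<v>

First d^3_{1,2}(β=1.6447), then the phase factors e^{-i(1)α} and e^{-i(2)γ}:
With c≡cos(β/2)=0.680501 and s≡sin(β/2)=0.732747, N=[24·2·120·1]^{1/2}=75.894664
k: max(0,(2)−(1))=1 … min(3+(2),3−(1))=2
  k=1: (−1)^0·75.8947/(24)·0.6805^5·0.7327^1 = +0.338141
  k=2: (−1)^1·75.8947/(12)·0.6805^3·0.7327^3 = -0.784113
d^3_{1,2}(1.6447) = +0.338141 -0.784113 = -0.445972
Attach z-rotation phases: D = e^{-i(1)(2.1262)}·(-0.445972)·e^{-i(2)(3.0738)} = +0.181776+0.407245i

Re=0.1818 Im=0.4072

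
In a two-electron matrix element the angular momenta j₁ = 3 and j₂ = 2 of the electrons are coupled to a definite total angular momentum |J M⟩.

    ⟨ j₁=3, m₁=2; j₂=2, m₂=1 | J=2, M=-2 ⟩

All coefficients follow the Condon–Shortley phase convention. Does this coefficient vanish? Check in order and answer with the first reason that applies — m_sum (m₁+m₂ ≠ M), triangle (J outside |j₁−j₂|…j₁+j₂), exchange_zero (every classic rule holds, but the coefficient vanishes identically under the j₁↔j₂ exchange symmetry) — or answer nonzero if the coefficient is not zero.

m_sum

m-sum: m₁+m₂ = 2+1 = 3, M = -2  ✗ ⇒ coefficient is 0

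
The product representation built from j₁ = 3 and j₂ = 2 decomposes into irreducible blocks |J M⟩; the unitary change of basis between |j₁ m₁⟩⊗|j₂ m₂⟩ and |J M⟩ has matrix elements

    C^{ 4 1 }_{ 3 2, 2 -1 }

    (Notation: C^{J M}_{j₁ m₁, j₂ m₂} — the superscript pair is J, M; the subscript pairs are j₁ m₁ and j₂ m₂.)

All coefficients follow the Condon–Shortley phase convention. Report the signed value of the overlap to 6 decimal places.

+√(7/20) = +0.591608

j₁+j₂−J=1  J+j₁−j₂=5  J−j₁+j₂=3  j₁+j₂+J+1=10
(j₁±m₁, j₂±m₂, J±M) = (5,1,1,3,5,3)
P² = 6480/7
sum k=0..1:
  [0] +1/48 = 1/48
  [1] −1/720 = -1/720
S = 7/360
C² = P²·S² = 7/20 ; C = +0.591608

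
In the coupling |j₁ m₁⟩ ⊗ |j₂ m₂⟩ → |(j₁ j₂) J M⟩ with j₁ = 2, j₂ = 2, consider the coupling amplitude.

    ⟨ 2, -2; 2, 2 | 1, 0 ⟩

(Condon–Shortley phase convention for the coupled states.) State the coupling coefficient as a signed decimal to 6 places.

√[3·3!1!1!/6! · 0!4!4!0!1!1!] = √(72/5)
  +(−1)^3/∏(3,0,1,1,0,0)! = -1/6  (running -1/6)
⟨..|..⟩ = √(72/5)·(-1/6) = -0.632456

-0.632456  (= −√(2/5))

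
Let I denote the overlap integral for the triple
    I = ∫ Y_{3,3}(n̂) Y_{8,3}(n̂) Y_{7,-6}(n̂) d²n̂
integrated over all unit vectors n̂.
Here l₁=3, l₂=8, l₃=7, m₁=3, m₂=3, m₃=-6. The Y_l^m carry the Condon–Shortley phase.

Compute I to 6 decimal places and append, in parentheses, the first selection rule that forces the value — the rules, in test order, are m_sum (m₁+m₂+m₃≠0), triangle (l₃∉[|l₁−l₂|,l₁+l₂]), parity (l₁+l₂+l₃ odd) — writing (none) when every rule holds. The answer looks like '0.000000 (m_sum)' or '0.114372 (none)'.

Rules hold: Σm=0, L=18 even, 5≤7≤11.
N = 7·17·15 = 1785
Δ = 4!·2!·12!/19! = 1/5290740
Racah Σ t=1..3: t=1:−1/7257600 t=2:+1/2073600 t=3:−1/7257600 = 1/4838400
⇒ 3j(3 8 7; 0 0 0)² = 252/20995, sgn -1
Racah Σ t=0..0: t=0:+1/1916006400 = 1/1916006400
⇒ 3j(3 8 7; 3 3 -6)² = 5/4522, sgn -1
4πI² = N·(3j₀)²·(3jₘ)² = 1890/79781
I = +1·√(0.0236899/4π) = 0.04341864
No selection rule forces the value: the integral is nonzero (none).

0.043419 (none)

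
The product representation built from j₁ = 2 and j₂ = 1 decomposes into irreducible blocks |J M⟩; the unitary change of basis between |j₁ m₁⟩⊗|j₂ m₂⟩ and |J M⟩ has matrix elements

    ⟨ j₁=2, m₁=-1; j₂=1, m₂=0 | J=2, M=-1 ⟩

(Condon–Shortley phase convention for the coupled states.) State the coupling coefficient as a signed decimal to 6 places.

−√(1/6) ≈ -0.408248

triangle: 1!*3!*1!/6! = 6/720
(j±m)!: 1!*3!*1!*1!*1!*3! = 36
prefactor² = (2J+1)*Δ*N² = 3/2
  k=0: +1/(0!*1!*3!*1!*0!*0!) = 1/6
  k=1: −1/(1!*0!*2!*0!*1!*1!) = -1/2
Σ = -1/3  ⇒  CG² = 3/2*(-1/3)² = 1/6
CG = −√(1/6) = -0.408248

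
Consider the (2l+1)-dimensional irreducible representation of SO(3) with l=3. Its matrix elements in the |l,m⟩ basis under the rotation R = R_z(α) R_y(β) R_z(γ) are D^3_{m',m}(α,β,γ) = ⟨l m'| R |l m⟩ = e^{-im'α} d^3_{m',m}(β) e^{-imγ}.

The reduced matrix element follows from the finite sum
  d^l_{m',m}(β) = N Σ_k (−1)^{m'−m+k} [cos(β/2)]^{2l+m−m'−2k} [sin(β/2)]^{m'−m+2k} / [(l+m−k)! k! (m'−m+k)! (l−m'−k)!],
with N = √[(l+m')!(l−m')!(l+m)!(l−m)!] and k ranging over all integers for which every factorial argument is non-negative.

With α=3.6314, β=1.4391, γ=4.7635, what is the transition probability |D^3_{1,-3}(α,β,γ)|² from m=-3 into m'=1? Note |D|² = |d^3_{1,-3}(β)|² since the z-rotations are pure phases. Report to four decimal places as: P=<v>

P=0.1708

Split into d^3_{1,-3}(β=1.4391) × two z-phases.
Half-angle: c=0.752102, s=0.659046. N=√(24·2·1·720)=185.903201
k∈{0} keeps every argument non-negative
  k=0: (−1)^4·185.9032/(48)·0.7521^2·0.6590^4 = +0.413298
d^3_{1,-3}(1.4391) = +0.413298
|D^3_{1,-3}|² = |d^3_{1,-3}(β)|² = (+0.413298)² = 0.170815 (the z-rotation phases have unit modulus)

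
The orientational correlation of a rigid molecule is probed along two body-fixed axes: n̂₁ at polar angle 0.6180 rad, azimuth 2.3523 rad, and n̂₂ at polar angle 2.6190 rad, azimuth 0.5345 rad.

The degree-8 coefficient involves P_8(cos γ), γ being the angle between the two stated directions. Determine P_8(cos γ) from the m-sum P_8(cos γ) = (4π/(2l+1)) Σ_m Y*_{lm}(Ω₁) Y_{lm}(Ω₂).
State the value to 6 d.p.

0.092675

Summing Y*_{l m}(θ₁,φ₁)·Y_{l m}(θ₂,φ₂) over m ∈ [−8, 8]; prefactor 4π/(2·8+1) = 0.739198:
  term(m=-8) = -0.00001 + 0.00001j   from Y*(Ω₁)=0.00654 - 0.00020j, Y(Ω₂)=-0.00084 + 0.00180j
  term(m=-7) = -0.00050 - 0.00008j   from Y*(Ω₁)=-0.02675 - 0.02533j, Y(Ω₂)=0.01138 - 0.00778j
  term(m=-6) = -0.00068 - 0.00760j   from Y*(Ω₁)=0.00298 + 0.12763j, Y(Ω₂)=-0.05961 + 0.00390j
  term(m=-5) = 0.05133 - 0.01791j   from Y*(Ω₁)=0.20893 - 0.21723j, Y(Ω₂)=0.16088 + 0.08154j
  term(m=-4) = 0.09911 + 0.15036j   from Y*(Ω₁)=-0.47315 + 0.00737j, Y(Ω₂)=-0.20446 - 0.32096j
  term(m=-3) = -0.14130 + 0.15443j   from Y*(Ω₁)=0.29106 + 0.28434j, Y(Ω₂)=0.01682 + 0.51415j
  term(m=-2) = 0.00744 + 0.00400j   from Y*(Ω₁)=0.00022 + 0.02846j, Y(Ω₂)=0.14273 - 0.26016j
  term(m=-1) = 0.02565 - 0.10171j   from Y*(Ω₁)=0.29177 - 0.29405j, Y(Ω₂)=0.21789 - 0.12899j
  term(m=+0) = 0.04330 + 0.00000j   from Y*(Ω₁)=-0.10928 + 0.00000j, Y(Ω₂)=-0.39621 + 0.00000j
  term(m=+1) = 0.02565 + 0.10171j   from Y*(Ω₁)=-0.29177 - 0.29405j, Y(Ω₂)=-0.21789 - 0.12899j
  term(m=+2) = 0.00744 - 0.00400j   from Y*(Ω₁)=0.00022 - 0.02846j, Y(Ω₂)=0.14273 + 0.26016j
  term(m=+3) = -0.14130 - 0.15443j   from Y*(Ω₁)=-0.29106 + 0.28434j, Y(Ω₂)=-0.01682 + 0.51415j
  term(m=+4) = 0.09911 - 0.15036j   from Y*(Ω₁)=-0.47315 - 0.00737j, Y(Ω₂)=-0.20446 + 0.32096j
  term(m=+5) = 0.05133 + 0.01791j   from Y*(Ω₁)=-0.20893 - 0.21723j, Y(Ω₂)=-0.16088 + 0.08154j
  term(m=+6) = -0.00068 + 0.00760j   from Y*(Ω₁)=0.00298 - 0.12763j, Y(Ω₂)=-0.05961 - 0.00390j
  term(m=+7) = -0.00050 + 0.00008j   from Y*(Ω₁)=0.02675 - 0.02533j, Y(Ω₂)=-0.01138 - 0.00778j
  term(m=+8) = -0.00001 - 0.00001j   from Y*(Ω₁)=0.00654 + 0.00020j, Y(Ω₂)=-0.00084 - 0.00180j
Accumulated sum 0.12537 - 0.00000j; after 4π/(2l+1) scaling, 0.09267 - 0.00000j ⇒ P_8 = 0.092675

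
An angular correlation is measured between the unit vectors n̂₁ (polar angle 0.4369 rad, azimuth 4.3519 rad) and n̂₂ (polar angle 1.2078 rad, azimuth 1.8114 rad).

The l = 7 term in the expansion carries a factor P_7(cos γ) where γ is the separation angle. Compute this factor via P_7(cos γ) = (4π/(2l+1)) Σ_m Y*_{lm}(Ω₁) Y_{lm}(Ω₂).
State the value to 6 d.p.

0.009846

Term-by-term m-sum for l=7 (normalisation 4π/15 = 0.837758):
  term(m=-7) = +0.000183-0.000332i   from Y*(Ω₁)=+0.000704-0.000990i, Y(Ω₂)=+0.309996-0.035314i
  term(m=-6) = -0.003856+0.001934i   from Y*(Ω₁)=+0.005430+0.008073i, Y(Ω₂)=-0.056239+0.439830i
  term(m=-5) = +0.007985+0.001094i   from Y*(Ω₁)=-0.046854+0.011052i, Y(Ω₂)=-0.156217-0.060192i
  term(m=-4) = +0.032792+0.029775i   from Y*(Ω₁)=+0.021012-0.162181i, Y(Ω₂)=-0.154800+0.222250i
  term(m=-3) = -0.024044-0.101551i   from Y*(Ω₁)=+0.334343+0.178047i, Y(Ω₂)=-0.182037-0.206795i
  term(m=-2) = +0.031853-0.082465i   from Y*(Ω₁)=-0.401761+0.353067i, Y(Ω₂)=-0.146514+0.076502i
  term(m=-1) = -0.063907+0.043824i   from Y*(Ω₁)=-0.091331-0.242283i, Y(Ω₂)=-0.071314-0.290654i
  term(m=+0) = +0.049741+0.000000i   from Y*(Ω₁)=-0.377034-0.000000i, Y(Ω₂)=-0.131926+0.000000i
  term(m=+1) = -0.063907-0.043824i   from Y*(Ω₁)=+0.091331-0.242283i, Y(Ω₂)=+0.071314-0.290654i
  term(m=+2) = +0.031853+0.082465i   from Y*(Ω₁)=-0.401761-0.353067i, Y(Ω₂)=-0.146514-0.076502i
  term(m=+3) = -0.024044+0.101551i   from Y*(Ω₁)=-0.334343+0.178047i, Y(Ω₂)=+0.182037-0.206795i
  term(m=+4) = +0.032792-0.029775i   from Y*(Ω₁)=+0.021012+0.162181i, Y(Ω₂)=-0.154800-0.222250i
  term(m=+5) = +0.007985-0.001094i   from Y*(Ω₁)=+0.046854+0.011052i, Y(Ω₂)=+0.156217-0.060192i
  term(m=+6) = -0.003856-0.001934i   from Y*(Ω₁)=+0.005430-0.008073i, Y(Ω₂)=-0.056239-0.439830i
  term(m=+7) = +0.000183+0.000332i   from Y*(Ω₁)=-0.000704-0.000990i, Y(Ω₂)=-0.309996-0.035314i
Σ over m = +0.011753-0.000000i; ×(4π/15) → +0.009846-0.000000i. Real part: 0.009846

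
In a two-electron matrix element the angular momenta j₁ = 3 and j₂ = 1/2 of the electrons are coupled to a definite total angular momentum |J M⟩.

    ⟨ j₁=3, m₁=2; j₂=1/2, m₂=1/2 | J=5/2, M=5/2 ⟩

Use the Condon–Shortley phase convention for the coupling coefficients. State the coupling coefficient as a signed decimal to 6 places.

triangle: 1!·5!·0!/7! = 120/5040
(j±m)!: 5!·1!·1!·0!·5!·0! = 14400
prefactor² = (2J+1)·Δ·N² = 14400/7
  k=1: −1/(1!·0!·0!·0!·5!·0!) = -1/120
Σ = -1/120  ⇒  CG² = 14400/7·(-1/120)² = 1/7
CG = −√(1/7) = -0.377964

-0.377964  (= −√(1/7))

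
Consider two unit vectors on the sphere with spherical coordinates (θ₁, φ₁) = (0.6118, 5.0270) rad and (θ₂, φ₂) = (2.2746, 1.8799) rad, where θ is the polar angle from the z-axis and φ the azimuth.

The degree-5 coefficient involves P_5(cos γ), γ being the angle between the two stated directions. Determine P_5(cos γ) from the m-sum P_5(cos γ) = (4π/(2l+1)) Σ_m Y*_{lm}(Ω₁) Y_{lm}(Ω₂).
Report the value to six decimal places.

Expand P_5 via completeness: Σ_{m} conj(Y_{5,m}) at Ω₁ times Y_{5,m} at Ω₂ —
  m=-5: Y*=0.02901 + 0.00007j  Y=-0.11950 - 0.00302j  product -0.00347 - 0.00010j
  m=-4: Y*=0.04018 + 0.12441j  Y=-0.10530 + 0.30310j  product -0.04194 - 0.00092j
  m=-3: Y*=-0.26704 + 0.19346j  Y=0.33957 + 0.25467j  product -0.13995 - 0.00231j
  m=-2: Y*=-0.37385 - 0.27213j  Y=0.13314 - 0.09469j  product -0.07554 - 0.00083j
  m=-1: Y*=0.05970 - 0.18345j  Y=0.08765 + 0.27449j  product 0.05559 + 0.00031j
  m=+0: Y*=-0.34632 + 0.00000j  Y=0.24715 + 0.00000j  product -0.08559 + 0.00000j
  m=+1: Y*=-0.05970 - 0.18345j  Y=-0.08765 + 0.27449j  product 0.05559 - 0.00031j
  m=+2: Y*=-0.37385 + 0.27213j  Y=0.13314 + 0.09469j  product -0.07554 + 0.00083j
  m=+3: Y*=0.26704 + 0.19346j  Y=-0.33957 + 0.25467j  product -0.13995 + 0.00231j
  m=+4: Y*=0.04018 - 0.12441j  Y=-0.10530 - 0.30310j  product -0.04194 + 0.00092j
  m=+5: Y*=-0.02901 + 0.00007j  Y=0.11950 - 0.00302j  product -0.00347 + 0.00010j
Total Σ_m = -0.49621 + 0.00000j. Multiply by 1.142397: -0.56687 + 0.00000j. P_5(cos γ) = -0.566870

-0.566870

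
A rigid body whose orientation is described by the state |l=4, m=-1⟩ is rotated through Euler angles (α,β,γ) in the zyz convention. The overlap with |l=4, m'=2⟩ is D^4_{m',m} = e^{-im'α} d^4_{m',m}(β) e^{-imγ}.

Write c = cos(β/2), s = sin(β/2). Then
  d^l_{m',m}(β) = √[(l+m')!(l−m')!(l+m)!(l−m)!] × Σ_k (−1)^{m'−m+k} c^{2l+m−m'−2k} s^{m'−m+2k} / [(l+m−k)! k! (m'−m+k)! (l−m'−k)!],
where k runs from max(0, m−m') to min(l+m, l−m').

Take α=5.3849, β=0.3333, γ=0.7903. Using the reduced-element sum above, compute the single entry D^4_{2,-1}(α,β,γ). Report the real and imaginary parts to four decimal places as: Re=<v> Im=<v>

D^4_{2,-1}(5.3849,0.3333,0.7903) = e^{-i·2·5.3849}·d^4_{2,-1}(0.3333)·e^{-i·-1·0.7903}. Compute d first:
Half-angle: c=0.986146, s=0.165880. N=√(720·2·6·120)=1018.233765
Admissible k: 0..2 (factorial args all ≥0)
  k=0: (−1)^3·1018.2338/(72)·0.9861^5·0.1659^3 = -0.060201
  k=1: (−1)^4·1018.2338/(48)·0.9861^3·0.1659^5 = +0.002555
  k=2: (−1)^5·1018.2338/(240)·0.9861^1·0.1659^7 = -0.000014
d^4_{2,-1}(0.3333) = -0.060201 +0.002555 -0.000014 = -0.057660
Attach z-rotation phases: D = e^{-i(2)(5.3849)}·(-0.057660)·e^{-i(-1)(0.7903)} = +0.049014-0.030370i

Re=0.0490 Im=-0.0304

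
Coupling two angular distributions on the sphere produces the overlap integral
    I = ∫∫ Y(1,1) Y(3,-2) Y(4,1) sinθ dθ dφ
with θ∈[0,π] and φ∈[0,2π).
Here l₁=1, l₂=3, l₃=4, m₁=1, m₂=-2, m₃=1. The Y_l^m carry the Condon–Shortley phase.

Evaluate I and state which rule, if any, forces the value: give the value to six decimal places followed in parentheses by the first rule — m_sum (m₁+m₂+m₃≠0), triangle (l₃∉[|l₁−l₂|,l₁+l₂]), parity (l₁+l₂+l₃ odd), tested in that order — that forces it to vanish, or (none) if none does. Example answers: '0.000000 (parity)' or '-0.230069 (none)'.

-0.106622 (none)

Rules hold: Σm=0, L=8 even, 2≤4≤4.
N = 3·7·9 = 189
Δ = 0!·2!·6!/9! = 1/252
Racah Σ t=0..0: t=0:+1/36 = 1/36
⇒ 3j(1 3 4; 0 0 0)² = 4/63, sgn +1
Racah Σ t=0..0: t=0:+1/240 = 1/240
⇒ 3j(1 3 4; 1 -2 1)² = 1/84, sgn -1
4πI² = N·(3j₀)²·(3jₘ)² = 1/7
I = -1·√(0.142857/4π) = -0.10662181
No selection rule forces the value: the integral is nonzero (none).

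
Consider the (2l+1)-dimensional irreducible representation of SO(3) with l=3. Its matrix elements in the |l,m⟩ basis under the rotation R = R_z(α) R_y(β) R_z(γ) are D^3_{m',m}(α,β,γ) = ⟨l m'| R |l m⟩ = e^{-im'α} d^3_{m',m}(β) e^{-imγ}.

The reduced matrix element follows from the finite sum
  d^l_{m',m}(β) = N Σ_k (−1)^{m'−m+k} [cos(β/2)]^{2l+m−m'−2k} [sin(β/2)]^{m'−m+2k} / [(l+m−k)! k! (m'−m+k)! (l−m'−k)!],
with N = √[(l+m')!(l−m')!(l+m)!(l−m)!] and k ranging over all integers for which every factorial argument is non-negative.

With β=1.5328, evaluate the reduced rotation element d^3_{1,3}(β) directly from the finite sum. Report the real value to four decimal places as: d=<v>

d^3_{1,3}(β=1.5328) via the finite sum:
Half-angle: c=0.720412, s=0.693546. N=√(24·2·720·1)=185.903201
Admissible k: 2..2 (factorial args all ≥0)
  k=2: (−1)^0·185.9032/(48)·0.7204^4·0.6935^2 = +0.501788
d^3_{1,3}(1.5328) = +0.501788

d=0.5018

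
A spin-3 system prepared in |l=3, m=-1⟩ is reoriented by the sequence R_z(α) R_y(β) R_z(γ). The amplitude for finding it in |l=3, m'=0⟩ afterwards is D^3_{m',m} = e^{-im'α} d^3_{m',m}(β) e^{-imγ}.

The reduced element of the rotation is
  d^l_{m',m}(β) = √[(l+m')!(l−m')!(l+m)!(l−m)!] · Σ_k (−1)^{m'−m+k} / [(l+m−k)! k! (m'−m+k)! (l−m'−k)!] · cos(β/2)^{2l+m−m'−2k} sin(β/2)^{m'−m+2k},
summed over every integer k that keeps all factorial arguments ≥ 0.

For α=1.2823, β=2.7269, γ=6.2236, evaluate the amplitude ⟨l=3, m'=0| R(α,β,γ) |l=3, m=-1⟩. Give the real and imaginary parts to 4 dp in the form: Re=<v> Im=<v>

Split into d^3_{0,-1}(β=2.7269) × two z-phases.
Half-angle: c=0.205864, s=0.978581. N=√(6·6·2·24)=41.569219
Admissible k: 0..2 (factorial args all ≥0)
  k=0: (−1)^1·41.5692/(12)·0.2059^5·0.9786^1 = -0.001253
  k=1: (−1)^2·41.5692/(4)·0.2059^3·0.9786^3 = +0.084965
  k=2: (−1)^3·41.5692/(12)·0.2059^1·0.9786^5 = -0.639961
d^3_{0,-1}(2.7269) = -0.001253 +0.084965 -0.639961 = -0.556249
Attach z-rotation phases: D = e^{-i(0)(1.2823)}·(-0.556249)·e^{-i(-1)(6.2236)} = -0.555262+0.033125i

Re=-0.5553 Im=0.0331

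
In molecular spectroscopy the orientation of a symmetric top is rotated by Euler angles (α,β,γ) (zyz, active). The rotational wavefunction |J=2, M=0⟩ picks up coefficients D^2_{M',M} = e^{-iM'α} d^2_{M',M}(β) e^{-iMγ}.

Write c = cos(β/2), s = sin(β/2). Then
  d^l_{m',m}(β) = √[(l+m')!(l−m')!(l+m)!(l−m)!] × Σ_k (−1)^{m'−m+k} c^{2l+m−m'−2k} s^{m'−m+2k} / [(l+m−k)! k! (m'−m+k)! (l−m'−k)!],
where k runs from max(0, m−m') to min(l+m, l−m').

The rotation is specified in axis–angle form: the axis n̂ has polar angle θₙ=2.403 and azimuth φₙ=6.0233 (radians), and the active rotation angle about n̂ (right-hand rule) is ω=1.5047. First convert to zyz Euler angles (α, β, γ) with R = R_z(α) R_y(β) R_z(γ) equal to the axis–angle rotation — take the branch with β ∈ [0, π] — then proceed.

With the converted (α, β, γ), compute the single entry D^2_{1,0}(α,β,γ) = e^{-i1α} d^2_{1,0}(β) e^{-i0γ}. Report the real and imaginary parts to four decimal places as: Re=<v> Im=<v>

Re=0.4393 Im=-0.3741

Axis–angle → zyz. n̂ = (sinθₙcosφₙ, sinθₙsinφₙ, cosθₙ) = (+0.650640, -0.173004, -0.739417), ω = 1.5047.
R = I cosω + sinω [n̂]ₓ + (1−cosω) n̂n̂ᵀ gives
  R = [+0.461420, +0.632673, -0.621945; -0.842931, +0.094002, -0.529746; -0.276692, +0.768692, +0.576674]
β = atan2(√(R₁₃²+R₂₃²), R₃₃) = 0.956144; α = atan2(R₂₃, R₁₃) mod 2π = 3.847106; γ = atan2(R₃₂, −R₃₁) mod 2π = 1.225284
Split into d^2_{1,0}(β=0.9561) × two z-phases.
Half-angle: c=0.887884, s=0.460068. N=√(6·1·2·2)=4.898979
k: max(0,(0)−(1))=0 … min(2+(0),2−(1))=1
  k=0: (−1)^1·4.8990/(2)·0.8879^3·0.4601^1 = -0.788798
  k=1: (−1)^2·4.8990/(2)·0.8879^1·0.4601^3 = +0.211787
d^2_{1,0}(0.9561) = -0.788798 +0.211787 = -0.577012
Phases: e^{-i·(1)·3.8471}=-0.761279+0.648424i, e^{-i·(0)·1.2253}=+1.000000+0.000000i ⇒ D=+0.439267-0.374148i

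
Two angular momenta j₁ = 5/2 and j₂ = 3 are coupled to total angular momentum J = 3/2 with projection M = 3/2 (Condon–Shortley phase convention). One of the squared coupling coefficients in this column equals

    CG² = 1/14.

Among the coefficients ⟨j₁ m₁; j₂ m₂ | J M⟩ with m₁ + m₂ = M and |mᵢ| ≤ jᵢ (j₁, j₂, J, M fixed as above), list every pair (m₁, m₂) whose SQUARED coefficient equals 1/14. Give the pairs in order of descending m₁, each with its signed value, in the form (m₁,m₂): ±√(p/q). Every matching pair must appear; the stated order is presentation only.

(5/2,-1): +√(1/14)

Admissible pairs with m₁+m₂ = M = 3/2: (-3/2,3), (-1/2,2), (1/2,1), (3/2,0), (5/2,-1)
  (m₁,m₂)=(5/2,-1): CG² = 1/14, CG = +√(1/14)   ← matches the target
  (m₁,m₂)=(3/2,0): CG² = 6/35, CG = −√(6/35)
  (m₁,m₂)=(1/2,1): CG² = 9/35, CG = +√(9/35)
  (m₁,m₂)=(-1/2,2): CG² = 2/7, CG = −√(2/7)
  (m₁,m₂)=(-3/2,3): CG² = 3/14, CG = +√(3/14)
Pairs with CG² = 1/14: (5/2,-1): +√(1/14)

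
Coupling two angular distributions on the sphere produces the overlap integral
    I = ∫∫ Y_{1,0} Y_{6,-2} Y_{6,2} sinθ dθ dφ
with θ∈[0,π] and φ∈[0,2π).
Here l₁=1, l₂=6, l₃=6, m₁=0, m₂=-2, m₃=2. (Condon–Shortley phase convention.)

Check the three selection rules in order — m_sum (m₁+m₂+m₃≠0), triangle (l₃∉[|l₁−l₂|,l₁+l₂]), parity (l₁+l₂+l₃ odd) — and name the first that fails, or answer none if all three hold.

parity

Σmᵢ = 0  ✓
l₃∈[|l₁−l₂|,l₁+l₂]=[5,7], have l₃=6  ✓
Σlᵢ = 13 ⇒ odd  ✗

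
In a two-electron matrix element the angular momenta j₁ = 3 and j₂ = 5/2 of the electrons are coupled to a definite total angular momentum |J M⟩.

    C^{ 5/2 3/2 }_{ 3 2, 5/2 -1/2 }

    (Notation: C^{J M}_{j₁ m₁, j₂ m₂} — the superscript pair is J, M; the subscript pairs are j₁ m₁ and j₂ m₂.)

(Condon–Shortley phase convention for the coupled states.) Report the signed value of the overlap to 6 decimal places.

−√(1/14) = -0.267261

j₁+j₂−J=3  J+j₁−j₂=3  J−j₁+j₂=2  j₁+j₂+J+1=9
(j₁±m₁, j₂±m₂, J±M) = (5,1,2,3,4,1)
P² = 288/7
sum k=0..1:
  [0] +1/24 = 1/24
  [1] −1/12 = -1/12
S = -1/24
C² = P²·S² = 1/14 ; C = -0.267261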